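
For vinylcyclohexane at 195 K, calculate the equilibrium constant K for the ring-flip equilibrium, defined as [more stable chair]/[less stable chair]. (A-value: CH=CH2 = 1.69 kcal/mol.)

K ≈ 78.4

One chair has the vinyl group axial (E = 1.69 kcal/mol) and the other has it equatorial (E = 0).
ΔG = 1.69 kcal/mol between the two chairs.
K = exp(ΔG/RT) with R = 1.987×10⁻³ kcal mol⁻¹ K⁻¹ and T = 195 K gives K ≈ 78.4.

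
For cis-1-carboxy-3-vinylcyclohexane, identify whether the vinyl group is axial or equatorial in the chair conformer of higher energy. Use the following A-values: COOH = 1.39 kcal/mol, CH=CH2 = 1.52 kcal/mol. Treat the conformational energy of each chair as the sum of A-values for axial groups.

C1 and C3 have the same parity, so for the cis isomer the two substituents are e,e in one chair and a,a in the other.
Chair I (carboxyl axial, vinyl axial): E = 2.91 kcal/mol.
Chair II (carboxyl equatorial, vinyl equatorial): E = 0.00 kcal/mol.
Chair I is the less stable (higher-energy) conformer, and in that chair the vinyl group is axial.

axial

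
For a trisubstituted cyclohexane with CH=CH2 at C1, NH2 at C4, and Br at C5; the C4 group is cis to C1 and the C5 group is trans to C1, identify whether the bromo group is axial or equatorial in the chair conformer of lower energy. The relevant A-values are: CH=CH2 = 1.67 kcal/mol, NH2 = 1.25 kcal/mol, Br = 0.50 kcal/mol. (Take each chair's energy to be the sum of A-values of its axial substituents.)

Chair I (vinyl axial, amino equatorial, bromo equatorial): E = 1.67 kcal/mol.
Chair II (vinyl equatorial, amino axial, bromo axial): E = 1.75 kcal/mol.
Chair I is the more stable (lower-energy) conformer, and in that chair the bromo group is equatorial.

equatorial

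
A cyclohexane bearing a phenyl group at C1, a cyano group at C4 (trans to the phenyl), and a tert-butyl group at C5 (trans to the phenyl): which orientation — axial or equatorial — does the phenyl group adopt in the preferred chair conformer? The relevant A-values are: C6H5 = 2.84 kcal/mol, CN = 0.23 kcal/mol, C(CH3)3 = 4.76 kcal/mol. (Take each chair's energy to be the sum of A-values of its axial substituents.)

axial

Chair I (phenyl axial, cyano axial, tert-butyl equatorial): E = 3.07 kcal/mol.
Chair II (phenyl equatorial, cyano equatorial, tert-butyl axial): E = 4.76 kcal/mol.
Chair I is the more stable (lower-energy) conformer, and in that chair the phenyl group is axial.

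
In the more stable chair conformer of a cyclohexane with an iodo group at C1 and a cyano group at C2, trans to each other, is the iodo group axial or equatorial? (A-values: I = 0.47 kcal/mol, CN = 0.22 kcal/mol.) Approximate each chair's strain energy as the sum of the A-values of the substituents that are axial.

equatorial

C1 and C2 have opposite parity, so for the trans isomer the two substituents are e,e in one chair and a,a in the other.
Chair I (iodo axial, cyano axial): E = 0.69 kcal/mol.
Chair II (iodo equatorial, cyano equatorial): E = 0.00 kcal/mol.
Chair II is the more stable (lower-energy) conformer, and in that chair the iodo group is equatorial.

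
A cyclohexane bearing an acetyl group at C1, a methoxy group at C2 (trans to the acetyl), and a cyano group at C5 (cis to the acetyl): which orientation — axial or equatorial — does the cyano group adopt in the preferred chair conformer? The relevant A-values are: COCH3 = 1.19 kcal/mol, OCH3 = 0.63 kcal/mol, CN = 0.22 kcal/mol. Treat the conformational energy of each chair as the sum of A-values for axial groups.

equatorial

Chair I (acetyl axial, methoxy axial, cyano axial): E = 2.04 kcal/mol.
Chair II (acetyl equatorial, methoxy equatorial, cyano equatorial): E = 0.00 kcal/mol.
Chair II is the more stable (lower-energy) conformer, and in that chair the cyano group is equatorial.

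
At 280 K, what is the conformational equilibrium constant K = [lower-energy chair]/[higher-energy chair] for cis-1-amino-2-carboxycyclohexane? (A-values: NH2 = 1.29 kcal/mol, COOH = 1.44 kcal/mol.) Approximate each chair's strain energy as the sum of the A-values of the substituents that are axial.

C1 and C2 have opposite parity, so for the cis isomer the two substituents are one axial and one equatorial in each chair.
Chair I (amino axial, carboxyl equatorial): E = 1.29 kcal/mol; chair II (amino equatorial, carboxyl axial): E = 1.44 kcal/mol.
ΔG = 0.15 kcal/mol between the two chairs.
K = exp(ΔG/RT) with R = 1.987×10⁻³ kcal mol⁻¹ K⁻¹ and T = 280 K gives K ≈ 1.31.

K ≈ 1.31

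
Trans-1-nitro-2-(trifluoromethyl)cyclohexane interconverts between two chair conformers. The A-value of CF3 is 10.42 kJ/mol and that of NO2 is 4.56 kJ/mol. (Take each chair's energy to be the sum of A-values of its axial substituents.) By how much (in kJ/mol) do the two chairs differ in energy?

14.98 kJ/mol

C1 and C2 have opposite parity, so for the trans isomer the two substituents are e,e in one chair and a,a in the other.
Chair I (trifluoromethyl axial, nitro axial): E = 14.98 kJ/mol.
Chair II (trifluoromethyl equatorial, nitro equatorial): E = 0.00 kJ/mol.
ΔE = 14.98 − 0.00 = 14.98 kJ/mol; chair II is more stable.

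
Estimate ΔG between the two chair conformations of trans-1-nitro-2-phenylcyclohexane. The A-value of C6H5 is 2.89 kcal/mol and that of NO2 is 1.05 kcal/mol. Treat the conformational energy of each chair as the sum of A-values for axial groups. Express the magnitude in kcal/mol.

3.94 kcal/mol

C1 and C2 have opposite parity, so for the trans isomer the two substituents are e,e in one chair and a,a in the other.
Chair I (phenyl axial, nitro axial): E = 3.94 kcal/mol.
Chair II (phenyl equatorial, nitro equatorial): E = 0.00 kcal/mol.
ΔE = 3.94 − 0.00 = 3.94 kcal/mol; chair II is more stable.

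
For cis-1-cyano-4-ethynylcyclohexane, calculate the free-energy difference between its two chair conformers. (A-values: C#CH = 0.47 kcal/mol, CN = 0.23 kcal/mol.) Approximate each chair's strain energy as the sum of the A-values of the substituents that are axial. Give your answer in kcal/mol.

0.24 kcal/mol

C1 and C4 have opposite parity, so for the cis isomer the two substituents are one axial and one equatorial in each chair.
Chair I (ethynyl axial, cyano equatorial): E = 0.47 kcal/mol.
Chair II (ethynyl equatorial, cyano axial): E = 0.23 kcal/mol.
ΔE = 0.47 − 0.23 = 0.24 kcal/mol; chair II is more stable.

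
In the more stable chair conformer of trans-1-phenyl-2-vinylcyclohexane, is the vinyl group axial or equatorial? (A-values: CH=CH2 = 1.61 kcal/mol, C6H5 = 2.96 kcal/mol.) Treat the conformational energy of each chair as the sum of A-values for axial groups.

equatorial

C1 and C2 have opposite parity, so for the trans isomer the two substituents are e,e in one chair and a,a in the other.
Chair I (vinyl axial, phenyl axial): E = 4.57 kcal/mol.
Chair II (vinyl equatorial, phenyl equatorial): E = 0.00 kcal/mol.
Chair II is the more stable (lower-energy) conformer, and in that chair the vinyl group is equatorial.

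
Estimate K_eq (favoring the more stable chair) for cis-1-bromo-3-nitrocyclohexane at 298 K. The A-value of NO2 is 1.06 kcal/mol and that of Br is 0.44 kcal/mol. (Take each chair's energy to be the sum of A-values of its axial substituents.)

K ≈ 12.6

C1 and C3 have the same parity, so for the cis isomer the two substituents are e,e in one chair and a,a in the other.
Chair I (nitro axial, bromo axial): E = 1.50 kcal/mol; chair II (nitro equatorial, bromo equatorial): E = 0.00 kcal/mol.
ΔG = 1.50 kcal/mol between the two chairs.
K = exp(ΔG/RT) with R = 1.987×10⁻³ kcal mol⁻¹ K⁻¹ and T = 298 K gives K ≈ 12.6.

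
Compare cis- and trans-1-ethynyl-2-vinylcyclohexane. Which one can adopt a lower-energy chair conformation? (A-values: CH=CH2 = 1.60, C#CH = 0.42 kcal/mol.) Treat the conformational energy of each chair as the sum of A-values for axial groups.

At 1,2 positions (parity opposite): cis → (a,e or e,a); trans → (e,e or a,a).
Best chair for cis: E = 0.42 kcal/mol; best chair for trans: E = 0.00 kcal/mol.
The trans isomer is lower by 0.42 kcal/mol.

trans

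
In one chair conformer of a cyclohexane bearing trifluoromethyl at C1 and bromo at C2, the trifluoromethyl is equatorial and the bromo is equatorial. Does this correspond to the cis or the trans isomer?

trans

C1 and C2 have opposite parity, so their axial bonds point in opposite directions.
With opposite-parity carbons, two substituents on the same face are one axial and one equatorial; opposite faces give both axial or both equatorial.
Here the groups are equatorial/equatorial → opposite face → trans.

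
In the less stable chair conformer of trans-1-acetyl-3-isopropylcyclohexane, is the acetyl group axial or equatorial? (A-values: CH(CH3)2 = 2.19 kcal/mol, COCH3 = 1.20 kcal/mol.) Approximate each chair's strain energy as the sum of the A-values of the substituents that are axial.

equatorial

C1 and C3 have the same parity, so for the trans isomer the two substituents are one axial and one equatorial in each chair.
Chair I (isopropyl axial, acetyl equatorial): E = 2.19 kcal/mol.
Chair II (isopropyl equatorial, acetyl axial): E = 1.20 kcal/mol.
Chair I is the less stable (higher-energy) conformer, and in that chair the acetyl group is equatorial.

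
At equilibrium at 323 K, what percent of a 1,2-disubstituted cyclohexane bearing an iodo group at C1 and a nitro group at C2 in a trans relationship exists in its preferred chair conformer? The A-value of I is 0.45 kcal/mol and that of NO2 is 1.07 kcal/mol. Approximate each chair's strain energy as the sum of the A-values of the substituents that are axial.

C1 and C2 have opposite parity, so for the trans isomer the two substituents are e,e in one chair and a,a in the other.
Chair I (iodo axial, nitro axial): E = 1.52 kcal/mol; chair II (iodo equatorial, nitro equatorial): E = 0.00 kcal/mol.
ΔG = 1.52 kcal/mol between the two chairs.
K = exp(ΔG/RT) with R = 1.987×10⁻³ kcal mol⁻¹ K⁻¹ and T = 323 K gives K ≈ 10.7.
Fraction in the lower-energy chair = K/(K+1) = 91.4%.

91.4%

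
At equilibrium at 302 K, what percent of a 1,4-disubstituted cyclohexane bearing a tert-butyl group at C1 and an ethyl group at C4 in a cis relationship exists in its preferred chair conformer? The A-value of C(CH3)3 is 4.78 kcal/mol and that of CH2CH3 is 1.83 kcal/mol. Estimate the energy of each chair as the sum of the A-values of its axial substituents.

C1 and C4 have opposite parity, so for the cis isomer the two substituents are one axial and one equatorial in each chair.
Chair I (tert-butyl axial, ethyl equatorial): E = 4.78 kcal/mol; chair II (tert-butyl equatorial, ethyl axial): E = 1.83 kcal/mol.
ΔG = 2.95 kcal/mol between the two chairs.
K = exp(ΔG/RT) with R = 1.987×10⁻³ kcal mol⁻¹ K⁻¹ and T = 302 K gives K ≈ 136.
Fraction in the lower-energy chair = K/(K+1) = 99.3%.

99.3%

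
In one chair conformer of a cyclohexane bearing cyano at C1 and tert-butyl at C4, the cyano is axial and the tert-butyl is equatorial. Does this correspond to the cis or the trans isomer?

C1 and C4 have opposite parity, so their axial bonds point in opposite directions.
With opposite-parity carbons, two substituents on the same face are one axial and one equatorial; opposite faces give both axial or both equatorial.
Here the groups are axial/equatorial → same face → cis.

cis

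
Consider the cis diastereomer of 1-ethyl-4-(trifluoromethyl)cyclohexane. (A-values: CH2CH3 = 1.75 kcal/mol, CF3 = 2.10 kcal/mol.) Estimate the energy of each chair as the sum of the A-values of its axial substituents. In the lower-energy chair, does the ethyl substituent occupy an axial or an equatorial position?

axial

C1 and C4 have opposite parity, so for the cis isomer the two substituents are one axial and one equatorial in each chair.
Chair I (ethyl axial, trifluoromethyl equatorial): E = 1.75 kcal/mol.
Chair II (ethyl equatorial, trifluoromethyl axial): E = 2.10 kcal/mol.
Chair I is the more stable (lower-energy) conformer, and in that chair the ethyl group is axial.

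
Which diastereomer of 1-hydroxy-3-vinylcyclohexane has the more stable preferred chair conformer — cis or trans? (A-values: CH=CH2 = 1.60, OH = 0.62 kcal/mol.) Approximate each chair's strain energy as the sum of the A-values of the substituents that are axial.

At 1,3 positions (parity same): cis → (e,e or a,a); trans → (a,e or e,a).
Best chair for cis: E = 0.00 kcal/mol; best chair for trans: E = 0.62 kcal/mol.
The cis isomer is lower by 0.62 kcal/mol.

cis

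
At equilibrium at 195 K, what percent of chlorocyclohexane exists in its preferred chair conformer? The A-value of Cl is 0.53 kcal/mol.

79.7%

One chair has the chloro group axial (E = 0.53 kcal/mol) and the other has it equatorial (E = 0).
ΔG = 0.53 kcal/mol between the two chairs.
K = exp(ΔG/RT) with R = 1.987×10⁻³ kcal mol⁻¹ K⁻¹ and T = 195 K gives K ≈ 3.93.
Fraction in the lower-energy chair = K/(K+1) = 79.7%.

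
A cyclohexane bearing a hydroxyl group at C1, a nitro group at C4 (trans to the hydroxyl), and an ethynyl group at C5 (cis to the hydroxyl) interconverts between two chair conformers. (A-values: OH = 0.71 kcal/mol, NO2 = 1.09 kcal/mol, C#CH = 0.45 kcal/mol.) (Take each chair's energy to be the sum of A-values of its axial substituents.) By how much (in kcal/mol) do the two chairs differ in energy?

Chair I (hydroxyl axial, nitro axial, ethynyl axial): E = 2.25 kcal/mol.
Chair II (hydroxyl equatorial, nitro equatorial, ethynyl equatorial): E = 0.00 kcal/mol.
ΔE = 2.25 − 0.00 = 2.25 kcal/mol; chair II is more stable.

2.25 kcal/mol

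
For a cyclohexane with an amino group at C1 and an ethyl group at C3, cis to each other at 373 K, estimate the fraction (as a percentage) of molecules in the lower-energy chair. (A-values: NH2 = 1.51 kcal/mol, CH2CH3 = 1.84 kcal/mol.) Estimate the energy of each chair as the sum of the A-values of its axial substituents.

98.9%

C1 and C3 have the same parity, so for the cis isomer the two substituents are e,e in one chair and a,a in the other.
Chair I (amino axial, ethyl axial): E = 3.35 kcal/mol; chair II (amino equatorial, ethyl equatorial): E = 0.00 kcal/mol.
ΔG = 3.35 kcal/mol between the two chairs.
K = exp(ΔG/RT) with R = 1.987×10⁻³ kcal mol⁻¹ K⁻¹ and T = 373 K gives K ≈ 91.8.
Fraction in the lower-energy chair = K/(K+1) = 98.9%.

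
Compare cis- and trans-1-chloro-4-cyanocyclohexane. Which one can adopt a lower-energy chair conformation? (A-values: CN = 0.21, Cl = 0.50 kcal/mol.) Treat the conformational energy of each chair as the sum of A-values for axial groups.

trans

At 1,4 positions (parity opposite): cis → (a,e or e,a); trans → (e,e or a,a).
Best chair for cis: E = 0.21 kcal/mol; best chair for trans: E = 0.00 kcal/mol.
The trans isomer is lower by 0.21 kcal/mol.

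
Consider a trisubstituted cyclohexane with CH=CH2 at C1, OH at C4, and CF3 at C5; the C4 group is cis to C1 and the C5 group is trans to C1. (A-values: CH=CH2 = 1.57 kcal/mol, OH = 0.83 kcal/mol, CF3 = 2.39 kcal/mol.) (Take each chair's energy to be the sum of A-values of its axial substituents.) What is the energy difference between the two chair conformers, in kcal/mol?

Chair I (vinyl axial, hydroxyl equatorial, trifluoromethyl equatorial): E = 1.57 kcal/mol.
Chair II (vinyl equatorial, hydroxyl axial, trifluoromethyl axial): E = 3.22 kcal/mol.
ΔE = 3.22 − 1.57 = 1.65 kcal/mol; chair I is more stable.

1.65 kcal/mol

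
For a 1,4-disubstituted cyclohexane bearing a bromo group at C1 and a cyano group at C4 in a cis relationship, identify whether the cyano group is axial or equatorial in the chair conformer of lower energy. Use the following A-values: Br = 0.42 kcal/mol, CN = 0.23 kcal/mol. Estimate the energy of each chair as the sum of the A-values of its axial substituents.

C1 and C4 have opposite parity, so for the cis isomer the two substituents are one axial and one equatorial in each chair.
Chair I (bromo axial, cyano equatorial): E = 0.42 kcal/mol.
Chair II (bromo equatorial, cyano axial): E = 0.23 kcal/mol.
Chair II is the more stable (lower-energy) conformer, and in that chair the cyano group is axial.

axial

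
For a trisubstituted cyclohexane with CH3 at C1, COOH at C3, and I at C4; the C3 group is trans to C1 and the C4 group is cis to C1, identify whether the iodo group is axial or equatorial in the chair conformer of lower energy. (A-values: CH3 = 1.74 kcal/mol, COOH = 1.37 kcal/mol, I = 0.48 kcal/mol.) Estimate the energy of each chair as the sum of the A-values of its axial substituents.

equatorial

Chair I (methyl axial, carboxyl equatorial, iodo equatorial): E = 1.74 kcal/mol.
Chair II (methyl equatorial, carboxyl axial, iodo axial): E = 1.85 kcal/mol.
Chair I is the more stable (lower-energy) conformer, and in that chair the iodo group is equatorial.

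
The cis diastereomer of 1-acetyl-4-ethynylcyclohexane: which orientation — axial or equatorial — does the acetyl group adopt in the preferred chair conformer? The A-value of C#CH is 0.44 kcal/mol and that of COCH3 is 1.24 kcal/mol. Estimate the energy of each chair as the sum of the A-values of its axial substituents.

C1 and C4 have opposite parity, so for the cis isomer the two substituents are one axial and one equatorial in each chair.
Chair I (ethynyl axial, acetyl equatorial): E = 0.44 kcal/mol.
Chair II (ethynyl equatorial, acetyl axial): E = 1.24 kcal/mol.
Chair I is the more stable (lower-energy) conformer, and in that chair the acetyl group is equatorial.

equatorial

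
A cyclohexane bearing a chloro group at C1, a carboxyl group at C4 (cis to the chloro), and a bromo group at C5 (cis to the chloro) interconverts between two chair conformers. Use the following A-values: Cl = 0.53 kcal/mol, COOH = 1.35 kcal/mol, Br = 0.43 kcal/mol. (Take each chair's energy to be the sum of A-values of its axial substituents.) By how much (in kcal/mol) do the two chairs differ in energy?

0.39 kcal/mol

Chair I (chloro axial, carboxyl equatorial, bromo axial): E = 0.96 kcal/mol.
Chair II (chloro equatorial, carboxyl axial, bromo equatorial): E = 1.35 kcal/mol.
ΔE = 1.35 − 0.96 = 0.39 kcal/mol; chair I is more stable.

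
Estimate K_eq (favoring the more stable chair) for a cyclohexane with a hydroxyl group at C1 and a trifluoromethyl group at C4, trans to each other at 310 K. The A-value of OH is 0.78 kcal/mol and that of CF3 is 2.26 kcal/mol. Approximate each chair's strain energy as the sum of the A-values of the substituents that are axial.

K ≈ 139

C1 and C4 have opposite parity, so for the trans isomer the two substituents are e,e in one chair and a,a in the other.
Chair I (hydroxyl axial, trifluoromethyl axial): E = 3.04 kcal/mol; chair II (hydroxyl equatorial, trifluoromethyl equatorial): E = 0.00 kcal/mol.
ΔG = 3.04 kcal/mol between the two chairs.
K = exp(ΔG/RT) with R = 1.987×10⁻³ kcal mol⁻¹ K⁻¹ and T = 310 K gives K ≈ 139.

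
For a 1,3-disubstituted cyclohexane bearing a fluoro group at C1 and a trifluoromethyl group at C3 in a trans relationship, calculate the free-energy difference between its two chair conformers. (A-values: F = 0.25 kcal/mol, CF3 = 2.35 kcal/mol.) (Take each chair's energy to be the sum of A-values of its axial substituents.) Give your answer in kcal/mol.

C1 and C3 have the same parity, so for the trans isomer the two substituents are one axial and one equatorial in each chair.
Chair I (fluoro axial, trifluoromethyl equatorial): E = 0.25 kcal/mol.
Chair II (fluoro equatorial, trifluoromethyl axial): E = 2.35 kcal/mol.
ΔE = 2.35 − 0.25 = 2.10 kcal/mol; chair I is more stable.

2.10 kcal/mol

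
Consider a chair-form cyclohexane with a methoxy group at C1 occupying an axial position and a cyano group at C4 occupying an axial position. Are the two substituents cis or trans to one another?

C1 and C4 have opposite parity, so their axial bonds point in opposite directions.
With opposite-parity carbons, two substituents on the same face are one axial and one equatorial; opposite faces give both axial or both equatorial.
Here the groups are axial/axial → opposite face → trans.

trans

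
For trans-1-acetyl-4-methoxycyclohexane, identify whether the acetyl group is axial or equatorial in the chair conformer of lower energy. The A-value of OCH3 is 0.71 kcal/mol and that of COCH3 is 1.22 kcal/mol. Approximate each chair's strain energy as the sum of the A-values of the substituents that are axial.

equatorial

C1 and C4 have opposite parity, so for the trans isomer the two substituents are e,e in one chair and a,a in the other.
Chair I (methoxy axial, acetyl axial): E = 1.93 kcal/mol.
Chair II (methoxy equatorial, acetyl equatorial): E = 0.00 kcal/mol.
Chair II is the more stable (lower-energy) conformer, and in that chair the acetyl group is equatorial.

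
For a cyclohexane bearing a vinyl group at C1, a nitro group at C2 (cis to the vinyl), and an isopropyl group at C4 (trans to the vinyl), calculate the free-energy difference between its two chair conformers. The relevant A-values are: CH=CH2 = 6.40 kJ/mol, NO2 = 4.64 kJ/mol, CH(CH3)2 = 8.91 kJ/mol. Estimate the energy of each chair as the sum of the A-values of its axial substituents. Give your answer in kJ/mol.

Chair I (vinyl axial, nitro equatorial, isopropyl axial): E = 15.31 kJ/mol.
Chair II (vinyl equatorial, nitro axial, isopropyl equatorial): E = 4.64 kJ/mol.
ΔE = 15.31 − 4.64 = 10.67 kJ/mol; chair II is more stable.

10.67 kJ/mol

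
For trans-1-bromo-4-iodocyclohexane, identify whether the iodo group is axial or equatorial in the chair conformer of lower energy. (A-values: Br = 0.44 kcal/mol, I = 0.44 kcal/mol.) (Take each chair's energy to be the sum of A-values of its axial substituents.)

C1 and C4 have opposite parity, so for the trans isomer the two substituents are e,e in one chair and a,a in the other.
Chair I (bromo axial, iodo axial): E = 0.88 kcal/mol.
Chair II (bromo equatorial, iodo equatorial): E = 0.00 kcal/mol.
Chair II is the more stable (lower-energy) conformer, and in that chair the iodo group is equatorial.

equatorial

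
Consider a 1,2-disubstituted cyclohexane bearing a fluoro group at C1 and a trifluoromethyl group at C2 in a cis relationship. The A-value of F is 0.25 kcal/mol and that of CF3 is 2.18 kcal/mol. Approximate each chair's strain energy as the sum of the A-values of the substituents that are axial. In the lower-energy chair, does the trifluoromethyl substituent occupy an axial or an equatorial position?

equatorial

C1 and C2 have opposite parity, so for the cis isomer the two substituents are one axial and one equatorial in each chair.
Chair I (fluoro axial, trifluoromethyl equatorial): E = 0.25 kcal/mol.
Chair II (fluoro equatorial, trifluoromethyl axial): E = 2.18 kcal/mol.
Chair I is the more stable (lower-energy) conformer, and in that chair the trifluoromethyl group is equatorial.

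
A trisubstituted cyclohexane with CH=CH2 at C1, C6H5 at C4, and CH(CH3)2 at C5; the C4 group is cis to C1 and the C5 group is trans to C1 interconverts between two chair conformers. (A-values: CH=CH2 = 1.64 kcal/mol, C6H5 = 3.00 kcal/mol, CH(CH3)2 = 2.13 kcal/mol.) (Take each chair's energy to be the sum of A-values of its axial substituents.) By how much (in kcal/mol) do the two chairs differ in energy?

Chair I (vinyl axial, phenyl equatorial, isopropyl equatorial): E = 1.64 kcal/mol.
Chair II (vinyl equatorial, phenyl axial, isopropyl axial): E = 5.13 kcal/mol.
ΔE = 5.13 − 1.64 = 3.49 kcal/mol; chair I is more stable.

3.49 kcal/mol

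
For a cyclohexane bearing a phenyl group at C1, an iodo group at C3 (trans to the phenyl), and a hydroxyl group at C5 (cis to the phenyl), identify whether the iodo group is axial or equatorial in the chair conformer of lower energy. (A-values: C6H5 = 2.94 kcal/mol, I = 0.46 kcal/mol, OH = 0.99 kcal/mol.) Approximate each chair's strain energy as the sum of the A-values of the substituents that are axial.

axial

Chair I (phenyl axial, iodo equatorial, hydroxyl axial): E = 3.93 kcal/mol.
Chair II (phenyl equatorial, iodo axial, hydroxyl equatorial): E = 0.46 kcal/mol.
Chair II is the more stable (lower-energy) conformer, and in that chair the iodo group is axial.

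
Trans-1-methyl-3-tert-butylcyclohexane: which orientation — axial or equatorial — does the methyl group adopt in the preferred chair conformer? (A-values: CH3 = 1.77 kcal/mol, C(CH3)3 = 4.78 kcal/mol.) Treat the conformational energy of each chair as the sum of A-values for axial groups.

axial

C1 and C3 have the same parity, so for the trans isomer the two substituents are one axial and one equatorial in each chair.
Chair I (methyl axial, tert-butyl equatorial): E = 1.77 kcal/mol.
Chair II (methyl equatorial, tert-butyl axial): E = 4.78 kcal/mol.
Chair I is the more stable (lower-energy) conformer, and in that chair the methyl group is axial.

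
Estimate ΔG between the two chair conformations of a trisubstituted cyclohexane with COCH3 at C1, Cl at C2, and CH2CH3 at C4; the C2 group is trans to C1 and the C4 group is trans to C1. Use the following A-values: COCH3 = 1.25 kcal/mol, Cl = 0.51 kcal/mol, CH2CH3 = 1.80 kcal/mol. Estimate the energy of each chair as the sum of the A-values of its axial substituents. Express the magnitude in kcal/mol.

3.56 kcal/mol

Chair I (acetyl axial, chloro axial, ethyl axial): E = 3.56 kcal/mol.
Chair II (acetyl equatorial, chloro equatorial, ethyl equatorial): E = 0.00 kcal/mol.
ΔE = 3.56 − 0.00 = 3.56 kcal/mol; chair II is more stable.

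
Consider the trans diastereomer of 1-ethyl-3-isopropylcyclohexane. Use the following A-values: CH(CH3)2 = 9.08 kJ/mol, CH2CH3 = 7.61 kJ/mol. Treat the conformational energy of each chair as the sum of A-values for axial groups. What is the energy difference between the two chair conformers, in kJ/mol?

C1 and C3 have the same parity, so for the trans isomer the two substituents are one axial and one equatorial in each chair.
Chair I (isopropyl axial, ethyl equatorial): E = 9.08 kJ/mol.
Chair II (isopropyl equatorial, ethyl axial): E = 7.61 kJ/mol.
ΔE = 9.08 − 7.61 = 1.47 kJ/mol; chair II is more stable.

1.47 kJ/mol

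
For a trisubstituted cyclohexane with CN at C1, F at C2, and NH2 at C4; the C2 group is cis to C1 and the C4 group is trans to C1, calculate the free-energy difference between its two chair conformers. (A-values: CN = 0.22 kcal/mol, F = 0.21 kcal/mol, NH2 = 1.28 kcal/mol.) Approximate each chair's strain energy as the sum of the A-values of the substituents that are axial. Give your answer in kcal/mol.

Chair I (cyano axial, fluoro equatorial, amino axial): E = 1.50 kcal/mol.
Chair II (cyano equatorial, fluoro axial, amino equatorial): E = 0.21 kcal/mol.
ΔE = 1.50 − 0.21 = 1.29 kcal/mol; chair II is more stable.

1.29 kcal/mol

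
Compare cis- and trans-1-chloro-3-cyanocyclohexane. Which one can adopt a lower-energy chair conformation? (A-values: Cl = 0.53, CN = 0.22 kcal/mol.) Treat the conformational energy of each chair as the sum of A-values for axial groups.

At 1,3 positions (parity same): cis → (e,e or a,a); trans → (a,e or e,a).
Best chair for cis: E = 0.00 kcal/mol; best chair for trans: E = 0.22 kcal/mol.
The cis isomer is lower by 0.22 kcal/mol.

cis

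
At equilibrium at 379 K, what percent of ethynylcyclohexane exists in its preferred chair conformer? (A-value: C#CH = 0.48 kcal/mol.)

65.4%

One chair has the ethynyl group axial (E = 0.48 kcal/mol) and the other has it equatorial (E = 0).
ΔG = 0.48 kcal/mol between the two chairs.
K = exp(ΔG/RT) with R = 1.987×10⁻³ kcal mol⁻¹ K⁻¹ and T = 379 K gives K ≈ 1.89.
Fraction in the lower-energy chair = K/(K+1) = 65.4%.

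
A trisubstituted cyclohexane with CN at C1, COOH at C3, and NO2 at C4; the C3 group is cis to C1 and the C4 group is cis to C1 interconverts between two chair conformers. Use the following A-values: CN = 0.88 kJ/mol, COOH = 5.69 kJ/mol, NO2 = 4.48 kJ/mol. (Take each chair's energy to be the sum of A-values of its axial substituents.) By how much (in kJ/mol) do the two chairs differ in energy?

Chair I (cyano axial, carboxyl axial, nitro equatorial): E = 6.57 kJ/mol.
Chair II (cyano equatorial, carboxyl equatorial, nitro axial): E = 4.48 kJ/mol.
ΔE = 6.57 − 4.48 = 2.09 kJ/mol; chair II is more stable.

2.09 kJ/mol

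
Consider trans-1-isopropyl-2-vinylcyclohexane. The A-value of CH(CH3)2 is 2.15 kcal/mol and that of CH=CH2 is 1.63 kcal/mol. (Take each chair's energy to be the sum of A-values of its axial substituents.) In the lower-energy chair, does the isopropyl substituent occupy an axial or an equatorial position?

equatorial

C1 and C2 have opposite parity, so for the trans isomer the two substituents are e,e in one chair and a,a in the other.
Chair I (isopropyl axial, vinyl axial): E = 3.78 kcal/mol.
Chair II (isopropyl equatorial, vinyl equatorial): E = 0.00 kcal/mol.
Chair II is the more stable (lower-energy) conformer, and in that chair the isopropyl group is equatorial.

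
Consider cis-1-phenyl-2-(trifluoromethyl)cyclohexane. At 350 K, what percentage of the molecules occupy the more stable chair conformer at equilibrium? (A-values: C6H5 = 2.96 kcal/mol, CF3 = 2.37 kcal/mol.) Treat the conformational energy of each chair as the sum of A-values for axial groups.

70.0%

C1 and C2 have opposite parity, so for the cis isomer the two substituents are one axial and one equatorial in each chair.
Chair I (phenyl axial, trifluoromethyl equatorial): E = 2.96 kcal/mol; chair II (phenyl equatorial, trifluoromethyl axial): E = 2.37 kcal/mol.
ΔG = 0.59 kcal/mol between the two chairs.
K = exp(ΔG/RT) with R = 1.987×10⁻³ kcal mol⁻¹ K⁻¹ and T = 350 K gives K ≈ 2.34.
Fraction in the lower-energy chair = K/(K+1) = 70.0%.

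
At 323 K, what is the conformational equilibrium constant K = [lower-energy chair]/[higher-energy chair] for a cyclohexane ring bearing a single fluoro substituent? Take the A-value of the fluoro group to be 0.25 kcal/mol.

K ≈ 1.48

One chair has the fluoro group axial (E = 0.25 kcal/mol) and the other has it equatorial (E = 0).
ΔG = 0.25 kcal/mol between the two chairs.
K = exp(ΔG/RT) with R = 1.987×10⁻³ kcal mol⁻¹ K⁻¹ and T = 323 K gives K ≈ 1.48.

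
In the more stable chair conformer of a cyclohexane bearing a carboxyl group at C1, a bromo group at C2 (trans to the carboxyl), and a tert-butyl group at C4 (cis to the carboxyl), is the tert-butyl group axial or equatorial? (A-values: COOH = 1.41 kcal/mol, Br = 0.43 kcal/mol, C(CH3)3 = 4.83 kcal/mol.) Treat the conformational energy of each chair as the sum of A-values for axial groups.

Chair I (carboxyl axial, bromo axial, tert-butyl equatorial): E = 1.84 kcal/mol.
Chair II (carboxyl equatorial, bromo equatorial, tert-butyl axial): E = 4.83 kcal/mol.
Chair I is the more stable (lower-energy) conformer, and in that chair the tert-butyl group is equatorial.

equatorial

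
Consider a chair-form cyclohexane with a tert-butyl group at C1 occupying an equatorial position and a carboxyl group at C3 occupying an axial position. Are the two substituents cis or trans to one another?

C1 and C3 have the same parity, so their axial bonds point in the same direction.
With same-parity carbons, two substituents on the same face are both axial or both equatorial; opposite faces give one of each.
Here the groups are equatorial/axial → opposite face → trans.

trans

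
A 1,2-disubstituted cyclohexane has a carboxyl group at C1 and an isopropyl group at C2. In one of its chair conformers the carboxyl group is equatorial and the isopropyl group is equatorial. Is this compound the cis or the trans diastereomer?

trans

C1 and C2 have opposite parity, so their axial bonds point in opposite directions.
With opposite-parity carbons, two substituents on the same face are one axial and one equatorial; opposite faces give both axial or both equatorial.
Here the groups are equatorial/equatorial → opposite face → trans.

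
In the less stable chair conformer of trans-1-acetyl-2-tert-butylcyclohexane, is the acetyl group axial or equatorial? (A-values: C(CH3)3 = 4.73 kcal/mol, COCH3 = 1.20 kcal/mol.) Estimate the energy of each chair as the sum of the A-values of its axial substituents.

C1 and C2 have opposite parity, so for the trans isomer the two substituents are e,e in one chair and a,a in the other.
Chair I (tert-butyl axial, acetyl axial): E = 5.93 kcal/mol.
Chair II (tert-butyl equatorial, acetyl equatorial): E = 0.00 kcal/mol.
Chair I is the less stable (higher-energy) conformer, and in that chair the acetyl group is axial.

axial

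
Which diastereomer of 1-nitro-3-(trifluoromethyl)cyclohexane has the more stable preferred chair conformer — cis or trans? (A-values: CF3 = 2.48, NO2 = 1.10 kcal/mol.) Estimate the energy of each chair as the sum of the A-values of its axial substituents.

At 1,3 positions (parity same): cis → (e,e or a,a); trans → (a,e or e,a).
Best chair for cis: E = 0.00 kcal/mol; best chair for trans: E = 1.10 kcal/mol.
The cis isomer is lower by 1.10 kcal/mol.

cis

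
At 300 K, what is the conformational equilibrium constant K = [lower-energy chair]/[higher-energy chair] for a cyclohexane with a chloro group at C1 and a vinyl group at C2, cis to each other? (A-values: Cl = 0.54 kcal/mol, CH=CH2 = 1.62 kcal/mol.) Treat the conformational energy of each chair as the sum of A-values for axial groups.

K ≈ 6.12

C1 and C2 have opposite parity, so for the cis isomer the two substituents are one axial and one equatorial in each chair.
Chair I (chloro axial, vinyl equatorial): E = 0.54 kcal/mol; chair II (chloro equatorial, vinyl axial): E = 1.62 kcal/mol.
ΔG = 1.08 kcal/mol between the two chairs.
K = exp(ΔG/RT) with R = 1.987×10⁻³ kcal mol⁻¹ K⁻¹ and T = 300 K gives K ≈ 6.12.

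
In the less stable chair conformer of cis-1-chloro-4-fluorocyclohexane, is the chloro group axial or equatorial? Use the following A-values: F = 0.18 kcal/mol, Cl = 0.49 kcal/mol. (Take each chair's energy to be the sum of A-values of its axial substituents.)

C1 and C4 have opposite parity, so for the cis isomer the two substituents are one axial and one equatorial in each chair.
Chair I (fluoro axial, chloro equatorial): E = 0.18 kcal/mol.
Chair II (fluoro equatorial, chloro axial): E = 0.49 kcal/mol.
Chair II is the less stable (higher-energy) conformer, and in that chair the chloro group is axial.

axial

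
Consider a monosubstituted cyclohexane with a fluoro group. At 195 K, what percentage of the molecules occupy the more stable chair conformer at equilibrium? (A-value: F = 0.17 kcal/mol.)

One chair has the fluoro group axial (E = 0.17 kcal/mol) and the other has it equatorial (E = 0).
ΔG = 0.17 kcal/mol between the two chairs.
K = exp(ΔG/RT) with R = 1.987×10⁻³ kcal mol⁻¹ K⁻¹ and T = 195 K gives K ≈ 1.55.
Fraction in the lower-energy chair = K/(K+1) = 60.8%.

60.8%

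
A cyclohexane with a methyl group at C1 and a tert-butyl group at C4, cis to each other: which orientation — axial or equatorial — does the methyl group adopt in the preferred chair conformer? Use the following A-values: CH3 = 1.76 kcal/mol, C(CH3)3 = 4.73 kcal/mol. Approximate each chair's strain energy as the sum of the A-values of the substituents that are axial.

C1 and C4 have opposite parity, so for the cis isomer the two substituents are one axial and one equatorial in each chair.
Chair I (methyl axial, tert-butyl equatorial): E = 1.76 kcal/mol.
Chair II (methyl equatorial, tert-butyl axial): E = 4.73 kcal/mol.
Chair I is the more stable (lower-energy) conformer, and in that chair the methyl group is axial.

axial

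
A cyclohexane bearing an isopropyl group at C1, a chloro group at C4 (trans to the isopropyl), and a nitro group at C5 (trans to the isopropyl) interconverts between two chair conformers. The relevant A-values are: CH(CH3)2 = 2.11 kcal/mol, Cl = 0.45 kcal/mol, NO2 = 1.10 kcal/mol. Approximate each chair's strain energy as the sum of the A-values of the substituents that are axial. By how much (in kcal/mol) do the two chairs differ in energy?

1.46 kcal/mol

Chair I (isopropyl axial, chloro axial, nitro equatorial): E = 2.56 kcal/mol.
Chair II (isopropyl equatorial, chloro equatorial, nitro axial): E = 1.10 kcal/mol.
ΔE = 2.56 − 1.10 = 1.46 kcal/mol; chair II is more stable.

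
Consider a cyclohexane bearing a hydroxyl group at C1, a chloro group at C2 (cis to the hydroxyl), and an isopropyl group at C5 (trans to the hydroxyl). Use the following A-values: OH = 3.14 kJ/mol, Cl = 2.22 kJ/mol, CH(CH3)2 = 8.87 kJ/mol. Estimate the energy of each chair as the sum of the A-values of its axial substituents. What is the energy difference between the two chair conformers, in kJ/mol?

Chair I (hydroxyl axial, chloro equatorial, isopropyl equatorial): E = 3.14 kJ/mol.
Chair II (hydroxyl equatorial, chloro axial, isopropyl axial): E = 11.09 kJ/mol.
ΔE = 11.09 − 3.14 = 7.95 kJ/mol; chair I is more stable.

7.95 kJ/mol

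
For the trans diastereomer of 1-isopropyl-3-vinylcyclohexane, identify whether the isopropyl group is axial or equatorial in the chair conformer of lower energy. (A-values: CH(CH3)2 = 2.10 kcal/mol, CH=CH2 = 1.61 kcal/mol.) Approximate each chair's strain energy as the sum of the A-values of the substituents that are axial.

equatorial

C1 and C3 have the same parity, so for the trans isomer the two substituents are one axial and one equatorial in each chair.
Chair I (isopropyl axial, vinyl equatorial): E = 2.10 kcal/mol.
Chair II (isopropyl equatorial, vinyl axial): E = 1.61 kcal/mol.
Chair II is the more stable (lower-energy) conformer, and in that chair the isopropyl group is equatorial.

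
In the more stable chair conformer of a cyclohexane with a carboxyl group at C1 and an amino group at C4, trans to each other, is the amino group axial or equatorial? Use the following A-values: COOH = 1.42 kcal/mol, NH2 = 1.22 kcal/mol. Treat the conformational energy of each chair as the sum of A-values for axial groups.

C1 and C4 have opposite parity, so for the trans isomer the two substituents are e,e in one chair and a,a in the other.
Chair I (carboxyl axial, amino axial): E = 2.64 kcal/mol.
Chair II (carboxyl equatorial, amino equatorial): E = 0.00 kcal/mol.
Chair II is the more stable (lower-energy) conformer, and in that chair the amino group is equatorial.

equatorial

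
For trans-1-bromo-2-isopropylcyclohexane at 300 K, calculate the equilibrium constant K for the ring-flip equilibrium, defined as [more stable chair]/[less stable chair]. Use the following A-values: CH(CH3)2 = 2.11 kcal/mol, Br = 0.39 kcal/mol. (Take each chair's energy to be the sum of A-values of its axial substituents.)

C1 and C2 have opposite parity, so for the trans isomer the two substituents are e,e in one chair and a,a in the other.
Chair I (isopropyl axial, bromo axial): E = 2.50 kcal/mol; chair II (isopropyl equatorial, bromo equatorial): E = 0.00 kcal/mol.
ΔG = 2.50 kcal/mol between the two chairs.
K = exp(ΔG/RT) with R = 1.987×10⁻³ kcal mol⁻¹ K⁻¹ and T = 300 K gives K ≈ 66.3.

K ≈ 66.3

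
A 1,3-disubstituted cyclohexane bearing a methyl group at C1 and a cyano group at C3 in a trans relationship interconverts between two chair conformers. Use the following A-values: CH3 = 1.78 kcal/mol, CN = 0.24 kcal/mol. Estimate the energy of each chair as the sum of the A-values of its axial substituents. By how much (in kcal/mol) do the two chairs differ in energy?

1.54 kcal/mol

C1 and C3 have the same parity, so for the trans isomer the two substituents are one axial and one equatorial in each chair.
Chair I (methyl axial, cyano equatorial): E = 1.78 kcal/mol.
Chair II (methyl equatorial, cyano axial): E = 0.24 kcal/mol.
ΔE = 1.78 − 0.24 = 1.54 kcal/mol; chair II is more stable.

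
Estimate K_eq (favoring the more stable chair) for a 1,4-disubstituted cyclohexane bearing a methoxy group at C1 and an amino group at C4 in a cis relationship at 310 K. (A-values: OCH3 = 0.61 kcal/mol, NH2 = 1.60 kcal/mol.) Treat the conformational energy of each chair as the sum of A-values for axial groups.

K ≈ 4.99

C1 and C4 have opposite parity, so for the cis isomer the two substituents are one axial and one equatorial in each chair.
Chair I (methoxy axial, amino equatorial): E = 0.61 kcal/mol; chair II (methoxy equatorial, amino axial): E = 1.60 kcal/mol.
ΔG = 0.99 kcal/mol between the two chairs.
K = exp(ΔG/RT) with R = 1.987×10⁻³ kcal mol⁻¹ K⁻¹ and T = 310 K gives K ≈ 4.99.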